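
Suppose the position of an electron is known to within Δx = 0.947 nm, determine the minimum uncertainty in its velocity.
61.123 km/s

Using the Heisenberg uncertainty principle and Δp = mΔv:
ΔxΔp ≥ ℏ/2
Δx(mΔv) ≥ ℏ/2

The minimum uncertainty in velocity is:
Δv_min = ℏ/(2mΔx)
Δv_min = (1.055e-34 J·s) / (2 × 9.109e-31 kg × 9.470e-10 m)
Δv_min = 6.112e+04 m/s = 61.123 km/s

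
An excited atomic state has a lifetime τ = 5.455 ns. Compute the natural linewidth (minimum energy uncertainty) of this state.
60.331 neV

Using the energy-time uncertainty principle:
ΔEΔt ≥ ℏ/2

The lifetime τ represents the time uncertainty Δt.
The natural linewidth (minimum energy uncertainty) is:

ΔE = ℏ/(2τ)
ΔE = (1.055e-34 J·s) / (2 × 5.455e-09 s)
ΔE = 9.666e-27 J = 60.331 neV

This natural linewidth limits the precision of spectroscopic measurements.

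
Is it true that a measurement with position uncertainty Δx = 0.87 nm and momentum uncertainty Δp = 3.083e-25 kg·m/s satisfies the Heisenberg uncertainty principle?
Yes, it satisfies the uncertainty principle.

Calculate the product ΔxΔp:
ΔxΔp = (8.700e-10 m) × (3.083e-25 kg·m/s)
ΔxΔp = 2.682e-34 J·s

Compare to the minimum allowed value ℏ/2:
ℏ/2 = 5.273e-35 J·s

Since ΔxΔp = 2.682e-34 J·s ≥ 5.273e-35 J·s = ℏ/2,
the measurement satisfies the uncertainty principle.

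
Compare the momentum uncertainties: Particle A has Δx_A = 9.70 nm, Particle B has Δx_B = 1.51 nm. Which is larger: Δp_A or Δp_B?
Particle B has the larger minimum momentum uncertainty, by a factor of 6.42.

For each particle, the minimum momentum uncertainty is Δp_min = ℏ/(2Δx):

Particle A: Δp_A = ℏ/(2×9.700e-09 m) = 5.436e-27 kg·m/s
Particle B: Δp_B = ℏ/(2×1.510e-09 m) = 3.492e-26 kg·m/s

Ratio: Δp_B/Δp_A = 6.42

Since Δp_min ∝ 1/Δx, the particle with smaller position uncertainty (B) has larger momentum uncertainty.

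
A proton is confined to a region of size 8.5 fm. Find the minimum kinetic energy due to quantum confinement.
71.799 keV

Using the uncertainty principle:

1. Position uncertainty: Δx ≈ 8.500e-15 m
2. Minimum momentum uncertainty: Δp = ℏ/(2Δx) = 6.203e-21 kg·m/s
3. Minimum kinetic energy:
   KE = (Δp)²/(2m) = (6.203e-21)²/(2 × 1.673e-27 kg)
   KE = 1.150e-14 J = 71.799 keV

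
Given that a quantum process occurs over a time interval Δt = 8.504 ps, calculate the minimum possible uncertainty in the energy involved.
38.700 μeV

Using the energy-time uncertainty principle:
ΔEΔt ≥ ℏ/2

The minimum uncertainty in energy is:
ΔE_min = ℏ/(2Δt)
ΔE_min = (1.055e-34 J·s) / (2 × 8.504e-12 s)
ΔE_min = 6.200e-24 J = 38.700 μeV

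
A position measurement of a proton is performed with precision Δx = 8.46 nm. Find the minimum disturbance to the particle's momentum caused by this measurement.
6.233 × 10^-27 kg·m/s

The uncertainty principle implies that measuring position disturbs momentum:
ΔxΔp ≥ ℏ/2

When we measure position with precision Δx, we necessarily introduce a momentum uncertainty:
Δp ≥ ℏ/(2Δx)
Δp_min = (1.055e-34 J·s) / (2 × 8.460e-09 m)
Δp_min = 6.233e-27 kg·m/s

The more precisely we measure position, the greater the momentum disturbance.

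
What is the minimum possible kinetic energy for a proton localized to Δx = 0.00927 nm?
60.366 meV

Localizing a particle requires giving it sufficient momentum uncertainty:

1. From uncertainty principle: Δp ≥ ℏ/(2Δx)
   Δp_min = (1.055e-34 J·s) / (2 × 9.270e-12 m)
   Δp_min = 5.688e-24 kg·m/s

2. This momentum uncertainty corresponds to kinetic energy:
   KE ≈ (Δp)²/(2m) = (5.688e-24)²/(2 × 1.673e-27 kg)
   KE = 9.672e-21 J = 60.366 meV

Tighter localization requires more energy.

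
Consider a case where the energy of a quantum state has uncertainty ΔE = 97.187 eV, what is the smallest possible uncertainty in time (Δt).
3.386 as

Using the energy-time uncertainty principle:
ΔEΔt ≥ ℏ/2

The minimum uncertainty in time is:
Δt_min = ℏ/(2ΔE)
Δt_min = (1.055e-34 J·s) / (2 × 1.557e-17 J)
Δt_min = 3.386e-18 s = 3.386 as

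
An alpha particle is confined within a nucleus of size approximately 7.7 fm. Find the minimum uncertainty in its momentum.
6.848 × 10^-21 kg·m/s

Using the Heisenberg uncertainty principle:
ΔxΔp ≥ ℏ/2

With Δx ≈ L = 7.700e-15 m (the confinement size):
Δp_min = ℏ/(2Δx)
Δp_min = (1.055e-34 J·s) / (2 × 7.700e-15 m)
Δp_min = 6.848e-21 kg·m/s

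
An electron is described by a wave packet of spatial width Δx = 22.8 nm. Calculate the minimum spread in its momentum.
2.313 × 10^-27 kg·m/s

For a wave packet, the spatial width Δx and momentum spread Δp are related by the uncertainty principle:
ΔxΔp ≥ ℏ/2

The minimum momentum spread is:
Δp_min = ℏ/(2Δx)
Δp_min = (1.055e-34 J·s) / (2 × 2.280e-08 m)
Δp_min = 2.313e-27 kg·m/s

A wave packet cannot have both a well-defined position and well-defined momentum.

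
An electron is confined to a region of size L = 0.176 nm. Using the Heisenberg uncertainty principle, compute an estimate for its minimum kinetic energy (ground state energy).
307.495 meV

Using the uncertainty principle to estimate ground state energy:

1. The position uncertainty is approximately the confinement size:
   Δx ≈ L = 1.760e-10 m

2. From ΔxΔp ≥ ℏ/2, the minimum momentum uncertainty is:
   Δp ≈ ℏ/(2L) = 2.996e-25 kg·m/s

3. The kinetic energy is approximately:
   KE ≈ (Δp)²/(2m) = (2.996e-25)²/(2 × 9.109e-31 kg)
   KE ≈ 4.927e-20 J = 307.495 meV

This is an order-of-magnitude estimate of the ground state energy.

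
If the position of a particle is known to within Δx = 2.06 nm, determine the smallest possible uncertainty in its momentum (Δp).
2.560 × 10^-26 kg·m/s

Using the Heisenberg uncertainty principle:
ΔxΔp ≥ ℏ/2

The minimum uncertainty in momentum is:
Δp_min = ℏ/(2Δx)
Δp_min = (1.055e-34 J·s) / (2 × 2.060e-09 m)
Δp_min = 2.560e-26 kg·m/s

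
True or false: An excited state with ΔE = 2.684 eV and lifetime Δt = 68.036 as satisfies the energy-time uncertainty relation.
No, it violates the uncertainty relation.

Calculate the product ΔEΔt:
ΔE = 2.684 eV = 4.300e-19 J
ΔEΔt = (4.300e-19 J) × (6.804e-17 s)
ΔEΔt = 2.926e-35 J·s

Compare to the minimum allowed value ℏ/2:
ℏ/2 = 5.273e-35 J·s

Since ΔEΔt = 2.926e-35 J·s < 5.273e-35 J·s = ℏ/2,
this violates the uncertainty relation.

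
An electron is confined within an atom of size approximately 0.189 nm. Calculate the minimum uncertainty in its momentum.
2.790 × 10^-25 kg·m/s

Using the Heisenberg uncertainty principle:
ΔxΔp ≥ ℏ/2

With Δx ≈ L = 1.890e-10 m (the confinement size):
Δp_min = ℏ/(2Δx)
Δp_min = (1.055e-34 J·s) / (2 × 1.890e-10 m)
Δp_min = 2.790e-25 kg·m/s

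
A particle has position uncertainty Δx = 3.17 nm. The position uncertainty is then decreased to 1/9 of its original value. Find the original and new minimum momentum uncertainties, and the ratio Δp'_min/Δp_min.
Original Δp_min = 1.663 × 10^-26 kg·m/s; new Δp'_min = 1.497 × 10^-25 kg·m/s; ratio Δp'_min/Δp_min = 9.

From the uncertainty principle ΔxΔp ≥ ℏ/2, the minimum momentum uncertainty is Δp_min = ℏ/(2Δx).

Original (Δx = 3.17 nm = 3.170e-09 m):
Δp_min = (1.055e-34 J·s)/(2 × 3.170e-09 m) = 1.663e-26 kg·m/s

When Δx → (1/9)Δx:
Δp'_min = ℏ/(2 × (1/9)Δx) = 9 × ℏ/(2Δx) = 9 × Δp_min
Δp'_min = 9 × 1.663e-26 kg·m/s = 1.497e-25 kg·m/s

Since Δp_min ∝ 1/Δx, when Δx is decreased to 1/9 of its original value, Δp_min increases to 9 times its original value.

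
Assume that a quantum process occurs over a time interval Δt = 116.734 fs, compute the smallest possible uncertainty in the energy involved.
2.819 meV

Using the energy-time uncertainty principle:
ΔEΔt ≥ ℏ/2

The minimum uncertainty in energy is:
ΔE_min = ℏ/(2Δt)
ΔE_min = (1.055e-34 J·s) / (2 × 1.167e-13 s)
ΔE_min = 4.517e-22 J = 2.819 meV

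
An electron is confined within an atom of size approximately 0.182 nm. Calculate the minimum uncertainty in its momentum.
2.897 × 10^-25 kg·m/s

Using the Heisenberg uncertainty principle:
ΔxΔp ≥ ℏ/2

With Δx ≈ L = 1.820e-10 m (the confinement size):
Δp_min = ℏ/(2Δx)
Δp_min = (1.055e-34 J·s) / (2 × 1.820e-10 m)
Δp_min = 2.897e-25 kg·m/s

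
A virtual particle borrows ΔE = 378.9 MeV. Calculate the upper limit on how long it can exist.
8.686 × 10^-25 s

Using the energy-time uncertainty principle:
ΔEΔt ≥ ℏ/2

For a virtual particle borrowing energy ΔE, the maximum lifetime is:
Δt_max = ℏ/(2ΔE)

Converting energy:
ΔE = 378.9 MeV = 6.071e-11 J

Δt_max = (1.055e-34 J·s) / (2 × 6.071e-11 J)
Δt_max = 8.686e-25 s = 8.686 × 10^-25 s

Virtual particles with higher borrowed energy exist for shorter times.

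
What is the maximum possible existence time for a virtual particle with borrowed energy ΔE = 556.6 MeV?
5.913 × 10^-25 s

Using the energy-time uncertainty principle:
ΔEΔt ≥ ℏ/2

For a virtual particle borrowing energy ΔE, the maximum lifetime is:
Δt_max = ℏ/(2ΔE)

Converting energy:
ΔE = 556.6 MeV = 8.918e-11 J

Δt_max = (1.055e-34 J·s) / (2 × 8.918e-11 J)
Δt_max = 5.913e-25 s = 5.913 × 10^-25 s

Virtual particles with higher borrowed energy exist for shorter times.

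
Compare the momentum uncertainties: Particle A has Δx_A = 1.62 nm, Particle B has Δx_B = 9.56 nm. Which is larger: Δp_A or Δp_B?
Particle A has the larger minimum momentum uncertainty, by a factor of 5.90.

For each particle, the minimum momentum uncertainty is Δp_min = ℏ/(2Δx):

Particle A: Δp_A = ℏ/(2×1.620e-09 m) = 3.255e-26 kg·m/s
Particle B: Δp_B = ℏ/(2×9.560e-09 m) = 5.516e-27 kg·m/s

Ratio: Δp_A/Δp_B = 5.90

Since Δp_min ∝ 1/Δx, the particle with smaller position uncertainty (A) has larger momentum uncertainty.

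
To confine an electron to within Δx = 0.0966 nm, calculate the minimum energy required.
1.021 eV

Localizing a particle requires giving it sufficient momentum uncertainty:

1. From uncertainty principle: Δp ≥ ℏ/(2Δx)
   Δp_min = (1.055e-34 J·s) / (2 × 9.660e-11 m)
   Δp_min = 5.458e-25 kg·m/s

2. This momentum uncertainty corresponds to kinetic energy:
   KE ≈ (Δp)²/(2m) = (5.458e-25)²/(2 × 9.109e-31 kg)
   KE = 1.635e-19 J = 1.021 eV

Tighter localization requires more energy.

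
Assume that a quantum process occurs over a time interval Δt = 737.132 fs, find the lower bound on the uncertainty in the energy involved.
446.468 μeV

Using the energy-time uncertainty principle:
ΔEΔt ≥ ℏ/2

The minimum uncertainty in energy is:
ΔE_min = ℏ/(2Δt)
ΔE_min = (1.055e-34 J·s) / (2 × 7.371e-13 s)
ΔE_min = 7.153e-23 J = 446.468 μeV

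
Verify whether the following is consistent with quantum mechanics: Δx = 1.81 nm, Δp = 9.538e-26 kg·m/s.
Yes, it satisfies the uncertainty principle.

Calculate the product ΔxΔp:
ΔxΔp = (1.810e-09 m) × (9.538e-26 kg·m/s)
ΔxΔp = 1.726e-34 J·s

Compare to the minimum allowed value ℏ/2:
ℏ/2 = 5.273e-35 J·s

Since ΔxΔp = 1.726e-34 J·s ≥ 5.273e-35 J·s = ℏ/2,
the measurement satisfies the uncertainty principle.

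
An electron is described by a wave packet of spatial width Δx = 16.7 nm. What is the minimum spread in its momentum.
3.157 × 10^-27 kg·m/s

For a wave packet, the spatial width Δx and momentum spread Δp are related by the uncertainty principle:
ΔxΔp ≥ ℏ/2

The minimum momentum spread is:
Δp_min = ℏ/(2Δx)
Δp_min = (1.055e-34 J·s) / (2 × 1.670e-08 m)
Δp_min = 3.157e-27 kg·m/s

A wave packet cannot have both a well-defined position and well-defined momentum.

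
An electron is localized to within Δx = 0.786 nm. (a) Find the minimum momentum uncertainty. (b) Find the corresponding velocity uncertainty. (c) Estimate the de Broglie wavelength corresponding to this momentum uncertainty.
(a) Δp_min = 6.708 × 10^-26 kg·m/s
(b) Δv_min = 73.644 km/s
(c) λ_dB = 9.877 nm

Step-by-step:

(a) From the uncertainty principle:
Δp_min = ℏ/(2Δx) = (1.055e-34 J·s)/(2 × 7.860e-10 m) = 6.708e-26 kg·m/s

(b) The velocity uncertainty:
Δv = Δp/m = (6.708e-26 kg·m/s)/(9.109e-31 kg) = 7.364e+04 m/s = 73.644 km/s

(c) The de Broglie wavelength for this momentum:
λ = h/p = (6.626e-34 J·s)/(6.708e-26 kg·m/s) = 9.877e-09 m = 9.877 nm

Note: The de Broglie wavelength is comparable to the localization size, as expected from wave-particle duality.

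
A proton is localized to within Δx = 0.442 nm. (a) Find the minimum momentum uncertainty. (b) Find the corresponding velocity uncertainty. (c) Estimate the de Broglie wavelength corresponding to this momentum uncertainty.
(a) Δp_min = 1.193 × 10^-25 kg·m/s
(b) Δv_min = 71.322 m/s
(c) λ_dB = 5.554 nm

Step-by-step:

(a) From the uncertainty principle:
Δp_min = ℏ/(2Δx) = (1.055e-34 J·s)/(2 × 4.420e-10 m) = 1.193e-25 kg·m/s

(b) The velocity uncertainty:
Δv = Δp/m = (1.193e-25 kg·m/s)/(1.673e-27 kg) = 7.132e+01 m/s = 71.322 m/s

(c) The de Broglie wavelength for this momentum:
λ = h/p = (6.626e-34 J·s)/(1.193e-25 kg·m/s) = 5.554e-09 m = 5.554 nm

Note: The de Broglie wavelength is comparable to the localization size, as expected from wave-particle duality.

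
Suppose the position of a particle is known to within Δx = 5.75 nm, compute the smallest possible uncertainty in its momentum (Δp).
9.170 × 10^-27 kg·m/s

Using the Heisenberg uncertainty principle:
ΔxΔp ≥ ℏ/2

The minimum uncertainty in momentum is:
Δp_min = ℏ/(2Δx)
Δp_min = (1.055e-34 J·s) / (2 × 5.750e-09 m)
Δp_min = 9.170e-27 kg·m/s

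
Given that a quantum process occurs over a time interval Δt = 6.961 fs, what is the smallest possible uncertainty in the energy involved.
47.279 meV

Using the energy-time uncertainty principle:
ΔEΔt ≥ ℏ/2

The minimum uncertainty in energy is:
ΔE_min = ℏ/(2Δt)
ΔE_min = (1.055e-34 J·s) / (2 × 6.961e-15 s)
ΔE_min = 7.575e-21 J = 47.279 meV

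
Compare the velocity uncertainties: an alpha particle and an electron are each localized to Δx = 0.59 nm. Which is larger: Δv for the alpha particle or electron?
The electron has the larger minimum velocity uncertainty, by a ratio of 7294.3.

For both particles, Δp_min = ℏ/(2Δx) = 8.937e-26 kg·m/s (same for both).

The velocity uncertainty is Δv = Δp/m:
- alpha particle: Δv = 8.937e-26 / 6.645e-27 = 1.345e+01 m/s = 13.450 m/s
- electron: Δv = 8.937e-26 / 9.109e-31 = 9.811e+04 m/s = 98.108 km/s

Ratio: 9.811e+04 / 1.345e+01 = 7294.3

The lighter particle has larger velocity uncertainty because Δv ∝ 1/m.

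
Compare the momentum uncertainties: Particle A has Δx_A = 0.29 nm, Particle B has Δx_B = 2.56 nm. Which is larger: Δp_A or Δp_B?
Particle A has the larger minimum momentum uncertainty, by a factor of 8.83.

For each particle, the minimum momentum uncertainty is Δp_min = ℏ/(2Δx):

Particle A: Δp_A = ℏ/(2×2.900e-10 m) = 1.818e-25 kg·m/s
Particle B: Δp_B = ℏ/(2×2.560e-09 m) = 2.060e-26 kg·m/s

Ratio: Δp_A/Δp_B = 8.83

Since Δp_min ∝ 1/Δx, the particle with smaller position uncertainty (A) has larger momentum uncertainty.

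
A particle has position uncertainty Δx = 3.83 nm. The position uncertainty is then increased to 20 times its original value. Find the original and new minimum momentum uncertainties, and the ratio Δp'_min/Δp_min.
Original Δp_min = 1.377 × 10^-26 kg·m/s; new Δp'_min = 6.884 × 10^-28 kg·m/s; ratio Δp'_min/Δp_min = 1/20.

From the uncertainty principle ΔxΔp ≥ ℏ/2, the minimum momentum uncertainty is Δp_min = ℏ/(2Δx).

Original (Δx = 3.83 nm = 3.830e-09 m):
Δp_min = (1.055e-34 J·s)/(2 × 3.830e-09 m) = 1.377e-26 kg·m/s

When Δx → 20Δx:
Δp'_min = ℏ/(2 × 20Δx) = (1/20) × ℏ/(2Δx) = (1/20) × Δp_min
Δp'_min = 1/20 × 1.377e-26 kg·m/s = 6.884e-28 kg·m/s

Since Δp_min ∝ 1/Δx, when Δx is increased to 20 times its original value, Δp_min decreases to 1/20 of its original value.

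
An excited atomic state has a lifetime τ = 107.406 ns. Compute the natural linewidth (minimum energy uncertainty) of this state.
3.064 neV

Using the energy-time uncertainty principle:
ΔEΔt ≥ ℏ/2

The lifetime τ represents the time uncertainty Δt.
The natural linewidth (minimum energy uncertainty) is:

ΔE = ℏ/(2τ)
ΔE = (1.055e-34 J·s) / (2 × 1.074e-07 s)
ΔE = 4.909e-28 J = 3.064 neV

This natural linewidth limits the precision of spectroscopic measurements.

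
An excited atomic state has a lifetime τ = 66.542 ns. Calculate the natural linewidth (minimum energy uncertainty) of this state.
4.946 neV

Using the energy-time uncertainty principle:
ΔEΔt ≥ ℏ/2

The lifetime τ represents the time uncertainty Δt.
The natural linewidth (minimum energy uncertainty) is:

ΔE = ℏ/(2τ)
ΔE = (1.055e-34 J·s) / (2 × 6.654e-08 s)
ΔE = 7.924e-28 J = 4.946 neV

This natural linewidth limits the precision of spectroscopic measurements.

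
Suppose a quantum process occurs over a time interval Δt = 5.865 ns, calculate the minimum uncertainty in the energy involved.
56.114 neV

Using the energy-time uncertainty principle:
ΔEΔt ≥ ℏ/2

The minimum uncertainty in energy is:
ΔE_min = ℏ/(2Δt)
ΔE_min = (1.055e-34 J·s) / (2 × 5.865e-09 s)
ΔE_min = 8.990e-27 J = 56.114 neV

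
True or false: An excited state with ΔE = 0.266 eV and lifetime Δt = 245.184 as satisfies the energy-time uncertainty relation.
No, it violates the uncertainty relation.

Calculate the product ΔEΔt:
ΔE = 0.266 eV = 4.262e-20 J
ΔEΔt = (4.262e-20 J) × (2.452e-16 s)
ΔEΔt = 1.045e-35 J·s

Compare to the minimum allowed value ℏ/2:
ℏ/2 = 5.273e-35 J·s

Since ΔEΔt = 1.045e-35 J·s < 5.273e-35 J·s = ℏ/2,
this violates the uncertainty relation.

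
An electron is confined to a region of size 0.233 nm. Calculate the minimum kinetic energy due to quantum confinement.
175.449 meV

Using the uncertainty principle:

1. Position uncertainty: Δx ≈ 2.330e-10 m
2. Minimum momentum uncertainty: Δp = ℏ/(2Δx) = 2.263e-25 kg·m/s
3. Minimum kinetic energy:
   KE = (Δp)²/(2m) = (2.263e-25)²/(2 × 9.109e-31 kg)
   KE = 2.811e-20 J = 175.449 meV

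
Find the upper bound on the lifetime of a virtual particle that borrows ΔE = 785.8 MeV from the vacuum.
4.188 × 10^-25 s

Using the energy-time uncertainty principle:
ΔEΔt ≥ ℏ/2

For a virtual particle borrowing energy ΔE, the maximum lifetime is:
Δt_max = ℏ/(2ΔE)

Converting energy:
ΔE = 785.8 MeV = 1.259e-10 J

Δt_max = (1.055e-34 J·s) / (2 × 1.259e-10 J)
Δt_max = 4.188e-25 s = 4.188 × 10^-25 s

Virtual particles with higher borrowed energy exist for shorter times.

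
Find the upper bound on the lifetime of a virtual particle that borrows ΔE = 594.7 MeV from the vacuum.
5.534 × 10^-25 s

Using the energy-time uncertainty principle:
ΔEΔt ≥ ℏ/2

For a virtual particle borrowing energy ΔE, the maximum lifetime is:
Δt_max = ℏ/(2ΔE)

Converting energy:
ΔE = 594.7 MeV = 9.528e-11 J

Δt_max = (1.055e-34 J·s) / (2 × 9.528e-11 J)
Δt_max = 5.534e-25 s = 5.534 × 10^-25 s

Virtual particles with higher borrowed energy exist for shorter times.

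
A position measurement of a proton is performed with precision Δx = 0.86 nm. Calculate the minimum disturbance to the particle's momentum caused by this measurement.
6.131 × 10^-26 kg·m/s

The uncertainty principle implies that measuring position disturbs momentum:
ΔxΔp ≥ ℏ/2

When we measure position with precision Δx, we necessarily introduce a momentum uncertainty:
Δp ≥ ℏ/(2Δx)
Δp_min = (1.055e-34 J·s) / (2 × 8.600e-10 m)
Δp_min = 6.131e-26 kg·m/s

The more precisely we measure position, the greater the momentum disturbance.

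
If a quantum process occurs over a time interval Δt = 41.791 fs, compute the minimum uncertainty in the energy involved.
7.875 meV

Using the energy-time uncertainty principle:
ΔEΔt ≥ ℏ/2

The minimum uncertainty in energy is:
ΔE_min = ℏ/(2Δt)
ΔE_min = (1.055e-34 J·s) / (2 × 4.179e-14 s)
ΔE_min = 1.262e-21 J = 7.875 meV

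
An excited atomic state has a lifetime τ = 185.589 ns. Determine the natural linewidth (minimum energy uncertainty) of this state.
1.773 neV

Using the energy-time uncertainty principle:
ΔEΔt ≥ ℏ/2

The lifetime τ represents the time uncertainty Δt.
The natural linewidth (minimum energy uncertainty) is:

ΔE = ℏ/(2τ)
ΔE = (1.055e-34 J·s) / (2 × 1.856e-07 s)
ΔE = 2.841e-28 J = 1.773 neV

This natural linewidth limits the precision of spectroscopic measurements.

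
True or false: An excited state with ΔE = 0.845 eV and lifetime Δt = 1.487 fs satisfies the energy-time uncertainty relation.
Yes, it satisfies the uncertainty relation.

Calculate the product ΔEΔt:
ΔE = 0.845 eV = 1.354e-19 J
ΔEΔt = (1.354e-19 J) × (1.487e-15 s)
ΔEΔt = 2.013e-34 J·s

Compare to the minimum allowed value ℏ/2:
ℏ/2 = 5.273e-35 J·s

Since ΔEΔt = 2.013e-34 J·s ≥ 5.273e-35 J·s = ℏ/2,
this satisfies the uncertainty relation.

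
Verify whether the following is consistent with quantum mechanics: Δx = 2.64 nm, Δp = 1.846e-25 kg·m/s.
Yes, it satisfies the uncertainty principle.

Calculate the product ΔxΔp:
ΔxΔp = (2.640e-09 m) × (1.846e-25 kg·m/s)
ΔxΔp = 4.873e-34 J·s

Compare to the minimum allowed value ℏ/2:
ℏ/2 = 5.273e-35 J·s

Since ΔxΔp = 4.873e-34 J·s ≥ 5.273e-35 J·s = ℏ/2,
the measurement satisfies the uncertainty principle.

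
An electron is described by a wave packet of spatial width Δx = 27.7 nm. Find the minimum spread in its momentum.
1.904 × 10^-27 kg·m/s

For a wave packet, the spatial width Δx and momentum spread Δp are related by the uncertainty principle:
ΔxΔp ≥ ℏ/2

The minimum momentum spread is:
Δp_min = ℏ/(2Δx)
Δp_min = (1.055e-34 J·s) / (2 × 2.770e-08 m)
Δp_min = 1.904e-27 kg·m/s

A wave packet cannot have both a well-defined position and well-defined momentum.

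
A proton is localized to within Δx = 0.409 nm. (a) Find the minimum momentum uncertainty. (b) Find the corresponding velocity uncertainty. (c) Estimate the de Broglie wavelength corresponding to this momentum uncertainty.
(a) Δp_min = 1.289 × 10^-25 kg·m/s
(b) Δv_min = 77.077 m/s
(c) λ_dB = 5.140 nm

Step-by-step:

(a) From the uncertainty principle:
Δp_min = ℏ/(2Δx) = (1.055e-34 J·s)/(2 × 4.090e-10 m) = 1.289e-25 kg·m/s

(b) The velocity uncertainty:
Δv = Δp/m = (1.289e-25 kg·m/s)/(1.673e-27 kg) = 7.708e+01 m/s = 77.077 m/s

(c) The de Broglie wavelength for this momentum:
λ = h/p = (6.626e-34 J·s)/(1.289e-25 kg·m/s) = 5.140e-09 m = 5.140 nm

Note: The de Broglie wavelength is comparable to the localization size, as expected from wave-particle duality.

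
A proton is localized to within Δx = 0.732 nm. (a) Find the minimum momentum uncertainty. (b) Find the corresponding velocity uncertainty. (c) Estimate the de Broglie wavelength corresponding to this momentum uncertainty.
(a) Δp_min = 7.203 × 10^-26 kg·m/s
(b) Δv_min = 43.066 m/s
(c) λ_dB = 9.199 nm

Step-by-step:

(a) From the uncertainty principle:
Δp_min = ℏ/(2Δx) = (1.055e-34 J·s)/(2 × 7.320e-10 m) = 7.203e-26 kg·m/s

(b) The velocity uncertainty:
Δv = Δp/m = (7.203e-26 kg·m/s)/(1.673e-27 kg) = 4.307e+01 m/s = 43.066 m/s

(c) The de Broglie wavelength for this momentum:
λ = h/p = (6.626e-34 J·s)/(7.203e-26 kg·m/s) = 9.199e-09 m = 9.199 nm

Note: The de Broglie wavelength is comparable to the localization size, as expected from wave-particle duality.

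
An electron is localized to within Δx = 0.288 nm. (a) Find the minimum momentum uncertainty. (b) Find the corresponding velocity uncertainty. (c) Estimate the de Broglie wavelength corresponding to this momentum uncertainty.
(a) Δp_min = 1.831 × 10^-25 kg·m/s
(b) Δv_min = 200.985 km/s
(c) λ_dB = 3.619 nm

Step-by-step:

(a) From the uncertainty principle:
Δp_min = ℏ/(2Δx) = (1.055e-34 J·s)/(2 × 2.880e-10 m) = 1.831e-25 kg·m/s

(b) The velocity uncertainty:
Δv = Δp/m = (1.831e-25 kg·m/s)/(9.109e-31 kg) = 2.010e+05 m/s = 200.985 km/s

(c) The de Broglie wavelength for this momentum:
λ = h/p = (6.626e-34 J·s)/(1.831e-25 kg·m/s) = 3.619e-09 m = 3.619 nm

Note: The de Broglie wavelength is comparable to the localization size, as expected from wave-particle duality.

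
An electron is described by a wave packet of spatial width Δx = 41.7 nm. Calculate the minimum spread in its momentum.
1.264 × 10^-27 kg·m/s

For a wave packet, the spatial width Δx and momentum spread Δp are related by the uncertainty principle:
ΔxΔp ≥ ℏ/2

The minimum momentum spread is:
Δp_min = ℏ/(2Δx)
Δp_min = (1.055e-34 J·s) / (2 × 4.170e-08 m)
Δp_min = 1.264e-27 kg·m/s

A wave packet cannot have both a well-defined position and well-defined momentum.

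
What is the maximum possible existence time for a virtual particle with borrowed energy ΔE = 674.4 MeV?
4.880 × 10^-25 s

Using the energy-time uncertainty principle:
ΔEΔt ≥ ℏ/2

For a virtual particle borrowing energy ΔE, the maximum lifetime is:
Δt_max = ℏ/(2ΔE)

Converting energy:
ΔE = 674.4 MeV = 1.081e-10 J

Δt_max = (1.055e-34 J·s) / (2 × 1.081e-10 J)
Δt_max = 4.880e-25 s = 4.880 × 10^-25 s

Virtual particles with higher borrowed energy exist for shorter times.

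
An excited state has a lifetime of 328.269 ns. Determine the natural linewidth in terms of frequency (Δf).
242.415 kHz

Using the energy-time uncertainty principle and E = hf:
ΔEΔt ≥ ℏ/2
hΔf·Δt ≥ ℏ/2

The minimum frequency uncertainty is:
Δf = ℏ/(2hτ) = 1/(4πτ)
Δf = 1/(4π × 3.283e-07 s)
Δf = 2.424e+05 Hz = 242.415 kHz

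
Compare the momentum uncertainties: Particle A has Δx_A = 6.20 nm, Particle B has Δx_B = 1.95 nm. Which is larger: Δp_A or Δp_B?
Particle B has the larger minimum momentum uncertainty, by a factor of 3.18.

For each particle, the minimum momentum uncertainty is Δp_min = ℏ/(2Δx):

Particle A: Δp_A = ℏ/(2×6.200e-09 m) = 8.505e-27 kg·m/s
Particle B: Δp_B = ℏ/(2×1.950e-09 m) = 2.704e-26 kg·m/s

Ratio: Δp_B/Δp_A = 3.18

Since Δp_min ∝ 1/Δx, the particle with smaller position uncertainty (B) has larger momentum uncertainty.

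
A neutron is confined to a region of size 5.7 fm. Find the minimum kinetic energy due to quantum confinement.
159.443 keV

Using the uncertainty principle:

1. Position uncertainty: Δx ≈ 5.700e-15 m
2. Minimum momentum uncertainty: Δp = ℏ/(2Δx) = 9.251e-21 kg·m/s
3. Minimum kinetic energy:
   KE = (Δp)²/(2m) = (9.251e-21)²/(2 × 1.675e-27 kg)
   KE = 2.555e-14 J = 159.443 keV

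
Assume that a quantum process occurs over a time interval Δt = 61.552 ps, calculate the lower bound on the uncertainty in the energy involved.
5.347 μeV

Using the energy-time uncertainty principle:
ΔEΔt ≥ ℏ/2

The minimum uncertainty in energy is:
ΔE_min = ℏ/(2Δt)
ΔE_min = (1.055e-34 J·s) / (2 × 6.155e-11 s)
ΔE_min = 8.567e-25 J = 5.347 μeV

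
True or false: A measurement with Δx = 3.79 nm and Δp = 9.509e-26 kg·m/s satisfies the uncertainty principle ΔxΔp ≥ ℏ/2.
Yes, it satisfies the uncertainty principle.

Calculate the product ΔxΔp:
ΔxΔp = (3.790e-09 m) × (9.509e-26 kg·m/s)
ΔxΔp = 3.604e-34 J·s

Compare to the minimum allowed value ℏ/2:
ℏ/2 = 5.273e-35 J·s

Since ΔxΔp = 3.604e-34 J·s ≥ 5.273e-35 J·s = ℏ/2,
the measurement satisfies the uncertainty principle.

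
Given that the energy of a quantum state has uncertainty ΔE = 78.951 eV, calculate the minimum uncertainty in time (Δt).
4.168 as

Using the energy-time uncertainty principle:
ΔEΔt ≥ ℏ/2

The minimum uncertainty in time is:
Δt_min = ℏ/(2ΔE)
Δt_min = (1.055e-34 J·s) / (2 × 1.265e-17 J)
Δt_min = 4.168e-18 s = 4.168 as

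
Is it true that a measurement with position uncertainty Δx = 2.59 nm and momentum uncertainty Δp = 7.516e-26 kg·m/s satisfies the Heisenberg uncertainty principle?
Yes, it satisfies the uncertainty principle.

Calculate the product ΔxΔp:
ΔxΔp = (2.590e-09 m) × (7.516e-26 kg·m/s)
ΔxΔp = 1.947e-34 J·s

Compare to the minimum allowed value ℏ/2:
ℏ/2 = 5.273e-35 J·s

Since ΔxΔp = 1.947e-34 J·s ≥ 5.273e-35 J·s = ℏ/2,
the measurement satisfies the uncertainty principle.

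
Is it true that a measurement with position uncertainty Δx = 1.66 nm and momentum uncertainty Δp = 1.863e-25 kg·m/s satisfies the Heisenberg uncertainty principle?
Yes, it satisfies the uncertainty principle.

Calculate the product ΔxΔp:
ΔxΔp = (1.660e-09 m) × (1.863e-25 kg·m/s)
ΔxΔp = 3.093e-34 J·s

Compare to the minimum allowed value ℏ/2:
ℏ/2 = 5.273e-35 J·s

Since ΔxΔp = 3.093e-34 J·s ≥ 5.273e-35 J·s = ℏ/2,
the measurement satisfies the uncertainty principle.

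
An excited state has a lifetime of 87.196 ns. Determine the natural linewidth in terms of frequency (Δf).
912.628 kHz

Using the energy-time uncertainty principle and E = hf:
ΔEΔt ≥ ℏ/2
hΔf·Δt ≥ ℏ/2

The minimum frequency uncertainty is:
Δf = ℏ/(2hτ) = 1/(4πτ)
Δf = 1/(4π × 8.720e-08 s)
Δf = 9.126e+05 Hz = 912.628 kHz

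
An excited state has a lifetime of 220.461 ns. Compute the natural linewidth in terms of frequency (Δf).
360.959 kHz

Using the energy-time uncertainty principle and E = hf:
ΔEΔt ≥ ℏ/2
hΔf·Δt ≥ ℏ/2

The minimum frequency uncertainty is:
Δf = ℏ/(2hτ) = 1/(4πτ)
Δf = 1/(4π × 2.205e-07 s)
Δf = 3.610e+05 Hz = 360.959 kHz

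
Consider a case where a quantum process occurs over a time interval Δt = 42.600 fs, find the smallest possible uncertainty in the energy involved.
7.725 meV

Using the energy-time uncertainty principle:
ΔEΔt ≥ ℏ/2

The minimum uncertainty in energy is:
ΔE_min = ℏ/(2Δt)
ΔE_min = (1.055e-34 J·s) / (2 × 4.260e-14 s)
ΔE_min = 1.238e-21 J = 7.725 meV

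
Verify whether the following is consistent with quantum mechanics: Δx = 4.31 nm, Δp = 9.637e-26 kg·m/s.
Yes, it satisfies the uncertainty principle.

Calculate the product ΔxΔp:
ΔxΔp = (4.310e-09 m) × (9.637e-26 kg·m/s)
ΔxΔp = 4.154e-34 J·s

Compare to the minimum allowed value ℏ/2:
ℏ/2 = 5.273e-35 J·s

Since ΔxΔp = 4.154e-34 J·s ≥ 5.273e-35 J·s = ℏ/2,
the measurement satisfies the uncertainty principle.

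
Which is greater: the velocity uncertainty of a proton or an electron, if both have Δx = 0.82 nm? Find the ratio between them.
The electron has the larger minimum velocity uncertainty, by a ratio of 1836.2.

For both particles, Δp_min = ℏ/(2Δx) = 6.430e-26 kg·m/s (same for both).

The velocity uncertainty is Δv = Δp/m:
- proton: Δv = 6.430e-26 / 1.673e-27 = 3.844e+01 m/s = 38.445 m/s
- electron: Δv = 6.430e-26 / 9.109e-31 = 7.059e+04 m/s = 70.590 km/s

Ratio: 7.059e+04 / 3.844e+01 = 1836.2

The lighter particle has larger velocity uncertainty because Δv ∝ 1/m.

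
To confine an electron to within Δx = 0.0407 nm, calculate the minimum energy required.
5.750 eV

Localizing a particle requires giving it sufficient momentum uncertainty:

1. From uncertainty principle: Δp ≥ ℏ/(2Δx)
   Δp_min = (1.055e-34 J·s) / (2 × 4.070e-11 m)
   Δp_min = 1.296e-24 kg·m/s

2. This momentum uncertainty corresponds to kinetic energy:
   KE ≈ (Δp)²/(2m) = (1.296e-24)²/(2 × 9.109e-31 kg)
   KE = 9.213e-19 J = 5.750 eV

Tighter localization requires more energy.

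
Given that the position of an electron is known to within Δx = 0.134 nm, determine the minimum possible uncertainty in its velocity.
431.969 km/s

Using the Heisenberg uncertainty principle and Δp = mΔv:
ΔxΔp ≥ ℏ/2
Δx(mΔv) ≥ ℏ/2

The minimum uncertainty in velocity is:
Δv_min = ℏ/(2mΔx)
Δv_min = (1.055e-34 J·s) / (2 × 9.109e-31 kg × 1.340e-10 m)
Δv_min = 4.320e+05 m/s = 431.969 km/s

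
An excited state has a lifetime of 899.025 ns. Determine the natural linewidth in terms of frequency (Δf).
88.515 kHz

Using the energy-time uncertainty principle and E = hf:
ΔEΔt ≥ ℏ/2
hΔf·Δt ≥ ℏ/2

The minimum frequency uncertainty is:
Δf = ℏ/(2hτ) = 1/(4πτ)
Δf = 1/(4π × 8.990e-07 s)
Δf = 8.852e+04 Hz = 88.515 kHz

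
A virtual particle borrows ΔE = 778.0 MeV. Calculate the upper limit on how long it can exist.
4.230 × 10^-25 s

Using the energy-time uncertainty principle:
ΔEΔt ≥ ℏ/2

For a virtual particle borrowing energy ΔE, the maximum lifetime is:
Δt_max = ℏ/(2ΔE)

Converting energy:
ΔE = 778.0 MeV = 1.246e-10 J

Δt_max = (1.055e-34 J·s) / (2 × 1.246e-10 J)
Δt_max = 4.230e-25 s = 4.230 × 10^-25 s

Virtual particles with higher borrowed energy exist for shorter times.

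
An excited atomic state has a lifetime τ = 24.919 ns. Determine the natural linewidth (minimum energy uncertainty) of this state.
13.207 neV

Using the energy-time uncertainty principle:
ΔEΔt ≥ ℏ/2

The lifetime τ represents the time uncertainty Δt.
The natural linewidth (minimum energy uncertainty) is:

ΔE = ℏ/(2τ)
ΔE = (1.055e-34 J·s) / (2 × 2.492e-08 s)
ΔE = 2.116e-27 J = 13.207 neV

This natural linewidth limits the precision of spectroscopic measurements.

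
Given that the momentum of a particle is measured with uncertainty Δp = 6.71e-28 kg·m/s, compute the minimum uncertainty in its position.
78.582 nm

Using the Heisenberg uncertainty principle:
ΔxΔp ≥ ℏ/2

The minimum uncertainty in position is:
Δx_min = ℏ/(2Δp)
Δx_min = (1.055e-34 J·s) / (2 × 6.710e-28 kg·m/s)
Δx_min = 7.858e-08 m = 78.582 nm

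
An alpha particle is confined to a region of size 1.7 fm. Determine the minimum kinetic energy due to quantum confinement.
451.837 keV

Using the uncertainty principle:

1. Position uncertainty: Δx ≈ 1.700e-15 m
2. Minimum momentum uncertainty: Δp = ℏ/(2Δx) = 3.102e-20 kg·m/s
3. Minimum kinetic energy:
   KE = (Δp)²/(2m) = (3.102e-20)²/(2 × 6.645e-27 kg)
   KE = 7.239e-14 J = 451.837 keV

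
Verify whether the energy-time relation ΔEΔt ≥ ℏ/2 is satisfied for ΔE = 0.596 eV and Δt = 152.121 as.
No, it violates the uncertainty relation.

Calculate the product ΔEΔt:
ΔE = 0.596 eV = 9.549e-20 J
ΔEΔt = (9.549e-20 J) × (1.521e-16 s)
ΔEΔt = 1.453e-35 J·s

Compare to the minimum allowed value ℏ/2:
ℏ/2 = 5.273e-35 J·s

Since ΔEΔt = 1.453e-35 J·s < 5.273e-35 J·s = ℏ/2,
this violates the uncertainty relation.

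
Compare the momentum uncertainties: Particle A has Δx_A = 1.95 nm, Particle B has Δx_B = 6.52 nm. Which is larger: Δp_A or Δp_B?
Particle A has the larger minimum momentum uncertainty, by a factor of 3.34.

For each particle, the minimum momentum uncertainty is Δp_min = ℏ/(2Δx):

Particle A: Δp_A = ℏ/(2×1.950e-09 m) = 2.704e-26 kg·m/s
Particle B: Δp_B = ℏ/(2×6.520e-09 m) = 8.087e-27 kg·m/s

Ratio: Δp_A/Δp_B = 3.34

Since Δp_min ∝ 1/Δx, the particle with smaller position uncertainty (A) has larger momentum uncertainty.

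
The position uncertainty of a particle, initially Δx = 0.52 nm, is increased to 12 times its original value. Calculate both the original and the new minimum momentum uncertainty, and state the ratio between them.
Original Δp_min = 1.014 × 10^-25 kg·m/s; new Δp'_min = 8.450 × 10^-27 kg·m/s; ratio Δp'_min/Δp_min = 1/12.

From the uncertainty principle ΔxΔp ≥ ℏ/2, the minimum momentum uncertainty is Δp_min = ℏ/(2Δx).

Original (Δx = 0.52 nm = 5.200e-10 m):
Δp_min = (1.055e-34 J·s)/(2 × 5.200e-10 m) = 1.014e-25 kg·m/s

When Δx → 12Δx:
Δp'_min = ℏ/(2 × 12Δx) = (1/12) × ℏ/(2Δx) = (1/12) × Δp_min
Δp'_min = 1/12 × 1.014e-25 kg·m/s = 8.450e-27 kg·m/s

Since Δp_min ∝ 1/Δx, when Δx is increased to 12 times its original value, Δp_min decreases to 1/12 of its original value.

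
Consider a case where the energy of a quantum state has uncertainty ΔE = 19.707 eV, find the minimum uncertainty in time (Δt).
16.700 as

Using the energy-time uncertainty principle:
ΔEΔt ≥ ℏ/2

The minimum uncertainty in time is:
Δt_min = ℏ/(2ΔE)
Δt_min = (1.055e-34 J·s) / (2 × 3.157e-18 J)
Δt_min = 1.670e-17 s = 16.700 as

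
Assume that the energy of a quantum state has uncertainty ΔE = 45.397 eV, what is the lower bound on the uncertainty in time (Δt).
7.250 as

Using the energy-time uncertainty principle:
ΔEΔt ≥ ℏ/2

The minimum uncertainty in time is:
Δt_min = ℏ/(2ΔE)
Δt_min = (1.055e-34 J·s) / (2 × 7.273e-18 J)
Δt_min = 7.250e-18 s = 7.250 as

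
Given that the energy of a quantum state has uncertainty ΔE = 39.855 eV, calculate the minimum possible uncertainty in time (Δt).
8.258 as

Using the energy-time uncertainty principle:
ΔEΔt ≥ ℏ/2

The minimum uncertainty in time is:
Δt_min = ℏ/(2ΔE)
Δt_min = (1.055e-34 J·s) / (2 × 6.385e-18 J)
Δt_min = 8.258e-18 s = 8.258 as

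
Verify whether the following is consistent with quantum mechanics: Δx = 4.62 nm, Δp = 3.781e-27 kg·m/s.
No, it violates the uncertainty principle (impossible measurement).

Calculate the product ΔxΔp:
ΔxΔp = (4.620e-09 m) × (3.781e-27 kg·m/s)
ΔxΔp = 1.747e-35 J·s

Compare to the minimum allowed value ℏ/2:
ℏ/2 = 5.273e-35 J·s

Since ΔxΔp = 1.747e-35 J·s < 5.273e-35 J·s = ℏ/2,
the measurement violates the uncertainty principle.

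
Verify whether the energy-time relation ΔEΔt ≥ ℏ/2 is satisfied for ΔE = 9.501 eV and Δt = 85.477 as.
Yes, it satisfies the uncertainty relation.

Calculate the product ΔEΔt:
ΔE = 9.501 eV = 1.522e-18 J
ΔEΔt = (1.522e-18 J) × (8.548e-17 s)
ΔEΔt = 1.301e-34 J·s

Compare to the minimum allowed value ℏ/2:
ℏ/2 = 5.273e-35 J·s

Since ΔEΔt = 1.301e-34 J·s ≥ 5.273e-35 J·s = ℏ/2,
this satisfies the uncertainty relation.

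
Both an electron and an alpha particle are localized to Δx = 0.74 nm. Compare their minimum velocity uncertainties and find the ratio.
The electron has the larger minimum velocity uncertainty, by a ratio of 7294.3.

For both particles, Δp_min = ℏ/(2Δx) = 7.125e-26 kg·m/s (same for both).

The velocity uncertainty is Δv = Δp/m:
- electron: Δv = 7.125e-26 / 9.109e-31 = 7.822e+04 m/s = 78.221 km/s
- alpha particle: Δv = 7.125e-26 / 6.645e-27 = 1.072e+01 m/s = 10.724 m/s

Ratio: 7.822e+04 / 1.072e+01 = 7294.3

The lighter particle has larger velocity uncertainty because Δv ∝ 1/m.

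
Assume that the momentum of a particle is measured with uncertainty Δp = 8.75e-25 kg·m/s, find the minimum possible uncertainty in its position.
60.261 pm

Using the Heisenberg uncertainty principle:
ΔxΔp ≥ ℏ/2

The minimum uncertainty in position is:
Δx_min = ℏ/(2Δp)
Δx_min = (1.055e-34 J·s) / (2 × 8.750e-25 kg·m/s)
Δx_min = 6.026e-11 m = 60.261 pm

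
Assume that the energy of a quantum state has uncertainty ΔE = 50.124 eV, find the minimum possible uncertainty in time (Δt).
6.566 as

Using the energy-time uncertainty principle:
ΔEΔt ≥ ℏ/2

The minimum uncertainty in time is:
Δt_min = ℏ/(2ΔE)
Δt_min = (1.055e-34 J·s) / (2 × 8.031e-18 J)
Δt_min = 6.566e-18 s = 6.566 as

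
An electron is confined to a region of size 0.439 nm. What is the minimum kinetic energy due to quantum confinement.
49.424 meV

Using the uncertainty principle:

1. Position uncertainty: Δx ≈ 4.390e-10 m
2. Minimum momentum uncertainty: Δp = ℏ/(2Δx) = 1.201e-25 kg·m/s
3. Minimum kinetic energy:
   KE = (Δp)²/(2m) = (1.201e-25)²/(2 × 9.109e-31 kg)
   KE = 7.919e-21 J = 49.424 meV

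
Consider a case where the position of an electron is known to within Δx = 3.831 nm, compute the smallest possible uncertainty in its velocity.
15.109 km/s

Using the Heisenberg uncertainty principle and Δp = mΔv:
ΔxΔp ≥ ℏ/2
Δx(mΔv) ≥ ℏ/2

The minimum uncertainty in velocity is:
Δv_min = ℏ/(2mΔx)
Δv_min = (1.055e-34 J·s) / (2 × 9.109e-31 kg × 3.831e-09 m)
Δv_min = 1.511e+04 m/s = 15.109 km/s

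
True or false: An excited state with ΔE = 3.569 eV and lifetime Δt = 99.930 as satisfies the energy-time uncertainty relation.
Yes, it satisfies the uncertainty relation.

Calculate the product ΔEΔt:
ΔE = 3.569 eV = 5.718e-19 J
ΔEΔt = (5.718e-19 J) × (9.993e-17 s)
ΔEΔt = 5.714e-35 J·s

Compare to the minimum allowed value ℏ/2:
ℏ/2 = 5.273e-35 J·s

Since ΔEΔt = 5.714e-35 J·s ≥ 5.273e-35 J·s = ℏ/2,
this satisfies the uncertainty relation.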